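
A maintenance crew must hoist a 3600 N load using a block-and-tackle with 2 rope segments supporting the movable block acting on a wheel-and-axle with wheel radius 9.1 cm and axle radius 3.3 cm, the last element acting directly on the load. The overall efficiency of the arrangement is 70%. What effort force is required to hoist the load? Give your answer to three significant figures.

932 N

Block-and-tackle MA = number of supporting rope parts = 2.
Wheel-and-axle MA = R/r = 9.1/3.3 = 2.7576.
Combined ideal MA = 2 × 2.7576 = 5.5152.
Actual MA = 5.5152 × 0.70 = 3.8606.
Effort = load / actual MA = 3600 / 3.8606 = 932.5 N.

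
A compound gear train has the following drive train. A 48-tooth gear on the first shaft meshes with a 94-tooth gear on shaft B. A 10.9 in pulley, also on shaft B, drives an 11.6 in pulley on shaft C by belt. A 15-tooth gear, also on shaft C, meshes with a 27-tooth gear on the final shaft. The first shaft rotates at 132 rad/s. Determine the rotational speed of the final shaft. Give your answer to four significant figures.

35.19 rad/s

Gear mesh: ratio = 94/48 = 1.9583, so shaft B turns at 132 / 1.9583 = 67.404 rad/s.
Belt: ratio = 11.6/10.9 = 1.0642, so shaft C turns at 67.404 / 1.0642 = 63.337 rad/s.
Gear mesh: ratio = 27/15 = 1.8, so the final shaft turns at 63.337 / 1.8 = 35.187 rad/s.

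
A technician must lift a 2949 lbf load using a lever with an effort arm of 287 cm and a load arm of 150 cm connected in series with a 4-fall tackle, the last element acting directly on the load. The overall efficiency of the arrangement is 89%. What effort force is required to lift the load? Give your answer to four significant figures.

Lever MA = effort arm / load arm = 287/150 = 1.9133.
Block-and-tackle MA = number of supporting rope parts = 4.
Combined ideal MA = 1.9133 × 4 = 7.6533.
Actual MA = 7.6533 × 0.89 = 6.8115.
Effort = load / actual MA = 2949 / 6.8115 = 432.95 lbf.

432.9 lbf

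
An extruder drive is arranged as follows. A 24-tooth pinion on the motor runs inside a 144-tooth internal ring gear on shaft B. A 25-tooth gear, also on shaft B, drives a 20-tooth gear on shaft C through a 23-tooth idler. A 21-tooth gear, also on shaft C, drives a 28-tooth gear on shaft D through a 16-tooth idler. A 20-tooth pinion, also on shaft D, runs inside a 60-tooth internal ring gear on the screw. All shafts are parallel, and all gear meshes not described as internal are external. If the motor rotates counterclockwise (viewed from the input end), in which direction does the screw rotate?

counterclockwise

the motor → shaft B: internal mesh, same direction → CCW.
shaft B → shaft C: driver → idler → driven is 2 external meshes, 2 reversals → CCW.
shaft C → shaft D: driver → idler → driven is 2 external meshes, 2 reversals → CCW.
shaft D → the screw: internal mesh, same direction → CCW.
4 reversals in total — an even number — so the screw turns the same way as the motor.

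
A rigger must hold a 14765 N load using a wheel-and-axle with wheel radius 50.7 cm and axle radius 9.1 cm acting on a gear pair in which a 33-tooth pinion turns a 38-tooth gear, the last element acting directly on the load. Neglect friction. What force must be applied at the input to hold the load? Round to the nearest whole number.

2301 N

Wheel-and-axle MA = R/r = 50.7/9.1 = 5.5714.
Gear pair MA = 38/33 = 1.1515.
Combined ideal MA = 5.5714 × 1.1515 = 6.4156.
Effort = load / MA = 14765 / 6.4156 = 2301.4 N.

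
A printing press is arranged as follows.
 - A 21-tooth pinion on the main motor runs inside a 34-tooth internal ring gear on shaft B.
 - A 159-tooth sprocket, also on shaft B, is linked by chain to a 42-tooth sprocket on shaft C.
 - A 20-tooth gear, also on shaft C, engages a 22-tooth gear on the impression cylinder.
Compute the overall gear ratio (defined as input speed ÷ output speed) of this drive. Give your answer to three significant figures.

Each stage contributes driven/driver: internal gear 34/21 = 1.619, chain 42/159 = 0.26415, gear mesh 22/20 = 1.1.
Overall: 1.619 × 0.26415 × 1.1 = 0.47044.

0.470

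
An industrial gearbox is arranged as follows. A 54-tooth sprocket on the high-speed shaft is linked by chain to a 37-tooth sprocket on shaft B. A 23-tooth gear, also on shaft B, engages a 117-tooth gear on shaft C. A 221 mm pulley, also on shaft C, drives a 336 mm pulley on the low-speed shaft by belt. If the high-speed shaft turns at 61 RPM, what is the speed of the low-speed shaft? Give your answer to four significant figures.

11.51 RPM

Chain: ratio = 37/54 = 0.68519, so shaft B turns at 61 / 0.68519 = 89.027 RPM.
Gear mesh: ratio = 117/23 = 5.087, so shaft C turns at 89.027 / 5.087 = 17.501 RPM.
Belt: ratio = 336/221 = 1.5204, so the low-speed shaft turns at 17.501 / 1.5204 = 11.511 RPM.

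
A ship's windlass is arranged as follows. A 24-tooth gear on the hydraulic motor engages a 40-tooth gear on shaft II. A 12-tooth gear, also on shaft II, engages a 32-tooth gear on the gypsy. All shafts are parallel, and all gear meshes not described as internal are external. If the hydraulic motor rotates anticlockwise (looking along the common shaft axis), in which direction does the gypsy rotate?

anticlockwise

the hydraulic motor → shaft II: external mesh, 1 reversal → CW.
shaft II → the gypsy: external mesh, 1 reversal → CCW.
2 reversals in total — an even number — so the gypsy turns the same way as the hydraulic motor.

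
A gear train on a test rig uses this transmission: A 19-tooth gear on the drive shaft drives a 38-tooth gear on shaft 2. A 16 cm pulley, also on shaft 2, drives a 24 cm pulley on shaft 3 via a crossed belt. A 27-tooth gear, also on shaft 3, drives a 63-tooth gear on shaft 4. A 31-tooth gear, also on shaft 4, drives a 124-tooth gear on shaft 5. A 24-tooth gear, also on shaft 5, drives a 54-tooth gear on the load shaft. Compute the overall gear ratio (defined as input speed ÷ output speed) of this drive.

63

Each stage contributes driven/driver: gear mesh 38/19 = 2, belt 24/16 = 1.5, gear mesh 63/27 = 2.3333, gear mesh 124/31 = 4, gear mesh 54/24 = 2.25.
Overall: 2 × 1.5 × 2.3333 × 4 × 2.25 = 63.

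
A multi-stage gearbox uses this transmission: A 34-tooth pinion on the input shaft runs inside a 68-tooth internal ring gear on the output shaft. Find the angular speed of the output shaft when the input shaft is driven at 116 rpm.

58 rpm

the input shaft → the output shaft (internal gear, 68/34): 116 ÷ 2 = 58 rpm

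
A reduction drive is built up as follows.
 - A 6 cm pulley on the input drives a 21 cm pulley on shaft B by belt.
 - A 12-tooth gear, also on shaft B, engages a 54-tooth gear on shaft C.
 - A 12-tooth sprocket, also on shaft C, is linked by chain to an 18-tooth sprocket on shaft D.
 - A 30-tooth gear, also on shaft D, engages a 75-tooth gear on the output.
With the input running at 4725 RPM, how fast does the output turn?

80 RPM

Belt: ratio = 21/6 = 3.5, so shaft B turns at 4725 / 3.5 = 1350 RPM.
Gear mesh: ratio = 54/12 = 4.5, so shaft C turns at 1350 / 4.5 = 300 RPM.
Chain: ratio = 18/12 = 1.5, so shaft D turns at 300 / 1.5 = 200 RPM.
Gear mesh: ratio = 75/30 = 2.5, so the output turns at 200 / 2.5 = 80 RPM.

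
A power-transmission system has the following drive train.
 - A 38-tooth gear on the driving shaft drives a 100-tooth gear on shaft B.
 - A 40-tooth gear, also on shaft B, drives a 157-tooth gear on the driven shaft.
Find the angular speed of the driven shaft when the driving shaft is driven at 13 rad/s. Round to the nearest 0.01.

gear mesh 100/38 = 2.6316 → 13/2.6316 = 4.94 rad/s
gear mesh 157/40 = 3.925 → 4.94/3.925 = 1.2586 rad/s

1.26 rad/s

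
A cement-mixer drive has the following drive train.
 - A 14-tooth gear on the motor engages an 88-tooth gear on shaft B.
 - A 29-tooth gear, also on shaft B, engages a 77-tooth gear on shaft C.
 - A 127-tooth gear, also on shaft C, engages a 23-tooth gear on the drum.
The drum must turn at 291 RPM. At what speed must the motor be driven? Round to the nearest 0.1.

879.6 RPM

Overall ratio R = 6.2857 × 2.6552 × 0.1811 = 3.0225.
Required input speed = output speed × R = 291 × 3.0225 = 879.56 RPM.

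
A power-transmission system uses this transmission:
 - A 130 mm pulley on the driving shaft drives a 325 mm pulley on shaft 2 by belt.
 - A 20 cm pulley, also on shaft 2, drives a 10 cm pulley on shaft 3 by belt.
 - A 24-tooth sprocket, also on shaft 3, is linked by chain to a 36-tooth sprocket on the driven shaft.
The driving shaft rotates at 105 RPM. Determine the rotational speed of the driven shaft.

the driving shaft → shaft 2 (belt, 325/130): 105 ÷ 2.5 = 42 RPM
shaft 2 → shaft 3 (belt, 10/20): 42 ÷ 0.5 = 84 RPM
shaft 3 → the driven shaft (chain, 36/24): 84 ÷ 1.5 = 56 RPM

56 RPM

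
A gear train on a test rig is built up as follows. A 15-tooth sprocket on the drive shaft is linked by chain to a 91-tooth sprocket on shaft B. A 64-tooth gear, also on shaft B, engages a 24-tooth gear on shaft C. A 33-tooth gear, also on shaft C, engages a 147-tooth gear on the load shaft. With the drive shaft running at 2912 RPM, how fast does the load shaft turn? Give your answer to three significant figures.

287 RPM

chain 91/15 = 6.0667 → 2912/6.0667 = 480 RPM
gear mesh 24/64 = 0.375 → 480/0.375 = 1280 RPM
gear mesh 147/33 = 4.4545 → 1280/4.4545 = 287.35 RPM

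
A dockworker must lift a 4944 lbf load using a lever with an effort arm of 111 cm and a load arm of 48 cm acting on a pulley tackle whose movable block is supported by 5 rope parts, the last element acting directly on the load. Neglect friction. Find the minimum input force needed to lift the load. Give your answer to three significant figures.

428 lbf

Lever MA = effort arm / load arm = 111/48 = 2.3125.
Block-and-tackle MA = number of supporting rope parts = 5.
Combined ideal MA = 2.3125 × 5 = 11.562.
Effort = load / MA = 4944 / 11.562 = 427.59 lbf.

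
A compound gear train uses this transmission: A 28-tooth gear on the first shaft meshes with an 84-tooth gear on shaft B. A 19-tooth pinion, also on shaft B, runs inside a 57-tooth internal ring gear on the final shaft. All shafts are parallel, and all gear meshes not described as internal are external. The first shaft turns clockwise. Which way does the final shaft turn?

anticlockwise

the first shaft → shaft B: external mesh, 1 reversal → CCW.
shaft B → the final shaft: internal mesh, same direction → CCW.
1 reversal in total — an odd number — so the final shaft turns opposite to the first shaft.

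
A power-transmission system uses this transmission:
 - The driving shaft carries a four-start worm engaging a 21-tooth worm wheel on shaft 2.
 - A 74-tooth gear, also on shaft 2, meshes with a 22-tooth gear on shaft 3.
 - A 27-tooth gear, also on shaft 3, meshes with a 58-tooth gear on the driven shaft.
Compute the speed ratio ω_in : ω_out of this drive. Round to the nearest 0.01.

3.35

Each stage contributes driven/driver: worm 21/4 = 5.25, gear mesh 22/74 = 0.2973, gear mesh 58/27 = 2.1481.
Overall: 5.25 × 0.2973 × 2.1481 = 3.3529.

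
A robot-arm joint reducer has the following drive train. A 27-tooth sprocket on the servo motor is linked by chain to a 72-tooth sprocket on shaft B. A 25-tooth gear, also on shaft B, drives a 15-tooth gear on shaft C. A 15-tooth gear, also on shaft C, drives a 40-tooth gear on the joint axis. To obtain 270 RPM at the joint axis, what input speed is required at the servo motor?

Overall ratio R = 2.6667 × 0.6 × 2.6667 = 4.2667.
Required input speed = output speed × R = 270 × 4.2667 = 1152 RPM.

1152 RPM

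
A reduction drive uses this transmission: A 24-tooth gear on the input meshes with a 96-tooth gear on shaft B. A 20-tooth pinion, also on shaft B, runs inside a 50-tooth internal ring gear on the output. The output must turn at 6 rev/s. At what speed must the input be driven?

60 rev/s

Overall ratio R = 4 × 2.5 = 10.
Required input speed = output speed × R = 6 × 10 = 60 rev/s.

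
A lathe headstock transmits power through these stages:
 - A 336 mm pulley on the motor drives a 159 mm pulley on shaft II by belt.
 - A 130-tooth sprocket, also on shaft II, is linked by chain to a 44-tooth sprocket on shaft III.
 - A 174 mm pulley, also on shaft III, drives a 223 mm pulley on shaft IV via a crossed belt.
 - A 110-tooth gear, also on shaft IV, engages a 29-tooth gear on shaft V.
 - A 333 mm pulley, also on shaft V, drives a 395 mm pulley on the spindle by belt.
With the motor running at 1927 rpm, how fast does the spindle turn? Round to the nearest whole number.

30019 rpm

belt 159/336 = 0.47321 → 1927/0.47321 = 4072.2 rpm
chain 44/130 = 0.33846 → 4072.2/0.33846 = 12031 rpm
belt 223/174 = 1.2816 → 12031/1.2816 = 9387.7 rpm
gear mesh 29/110 = 0.26364 → 9387.7/0.26364 = 35608 rpm
belt 395/333 = 1.1862 → 35608/1.1862 = 30019 rpm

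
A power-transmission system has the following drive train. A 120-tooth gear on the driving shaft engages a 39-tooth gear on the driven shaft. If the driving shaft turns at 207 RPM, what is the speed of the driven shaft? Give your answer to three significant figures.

Gear mesh: ratio = 39/120 = 0.325, so the driven shaft turns at 207 / 0.325 = 636.92 RPM.

637 RPM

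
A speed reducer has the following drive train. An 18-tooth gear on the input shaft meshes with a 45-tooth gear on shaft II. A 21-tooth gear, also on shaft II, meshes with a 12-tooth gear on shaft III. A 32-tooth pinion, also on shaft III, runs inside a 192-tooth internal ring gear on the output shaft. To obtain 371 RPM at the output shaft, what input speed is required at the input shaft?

3180 RPM

Overall ratio R = 2.5 × 0.57143 × 6 = 8.5714.
Required input speed = output speed × R = 371 × 8.5714 = 3180 RPM.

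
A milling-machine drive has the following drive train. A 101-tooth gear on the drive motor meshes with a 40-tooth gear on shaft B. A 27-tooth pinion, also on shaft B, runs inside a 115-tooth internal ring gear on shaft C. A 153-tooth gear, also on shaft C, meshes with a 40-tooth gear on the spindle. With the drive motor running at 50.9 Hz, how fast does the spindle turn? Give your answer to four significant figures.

gear mesh 40/101 = 0.39604 → 50.9/0.39604 = 128.52 Hz
internal gear 115/27 = 4.2593 → 128.52/4.2593 = 30.175 Hz
gear mesh 40/153 = 0.26144 → 30.175/0.26144 = 115.42 Hz

115.4 Hz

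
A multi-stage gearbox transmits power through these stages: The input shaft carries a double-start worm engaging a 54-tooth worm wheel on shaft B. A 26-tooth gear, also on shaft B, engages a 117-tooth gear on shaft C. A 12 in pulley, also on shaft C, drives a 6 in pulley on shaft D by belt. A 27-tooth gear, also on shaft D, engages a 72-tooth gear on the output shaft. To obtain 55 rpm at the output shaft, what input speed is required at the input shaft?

8910 rpm

Overall ratio R = 27 × 4.5 × 0.5 × 2.6667 = 162.
Required input speed = output speed × R = 55 × 162 = 8910 rpm.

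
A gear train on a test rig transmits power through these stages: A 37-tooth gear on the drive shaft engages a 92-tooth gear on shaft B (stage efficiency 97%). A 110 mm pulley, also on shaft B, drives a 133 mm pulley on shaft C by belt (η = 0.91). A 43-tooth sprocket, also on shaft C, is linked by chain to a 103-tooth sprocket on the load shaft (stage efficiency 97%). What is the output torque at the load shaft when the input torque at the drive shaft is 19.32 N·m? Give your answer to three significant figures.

119 N·m

Gear mesh: ratio = 92/37 = 2.4865; torque at shaft B = 19.32 × 2.4865 × 0.97 = 46.598 N·m.
Belt: ratio = 133/110 = 1.2091; torque at shaft C = 46.598 × 1.2091 × 0.91 = 51.27 N·m.
Chain: ratio = 103/43 = 2.3953; torque at the load shaft = 51.27 × 2.3953 × 0.97 = 119.13 N·m.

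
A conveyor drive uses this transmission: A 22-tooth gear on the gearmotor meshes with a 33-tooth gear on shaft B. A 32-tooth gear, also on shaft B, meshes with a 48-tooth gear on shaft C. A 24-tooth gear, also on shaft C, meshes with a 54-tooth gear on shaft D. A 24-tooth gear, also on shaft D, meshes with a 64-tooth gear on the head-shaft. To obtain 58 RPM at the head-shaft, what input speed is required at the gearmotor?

Overall ratio R = 1.5 × 1.5 × 2.25 × 2.6667 = 13.5.
Required input speed = output speed × R = 58 × 13.5 = 783 RPM.

783 RPM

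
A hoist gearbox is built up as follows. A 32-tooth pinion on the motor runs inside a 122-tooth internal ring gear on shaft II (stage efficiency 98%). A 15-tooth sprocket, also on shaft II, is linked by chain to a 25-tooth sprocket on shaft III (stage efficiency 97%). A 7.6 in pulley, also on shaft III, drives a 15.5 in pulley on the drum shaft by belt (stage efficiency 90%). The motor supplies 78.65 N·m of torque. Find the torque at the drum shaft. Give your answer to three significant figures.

872 N·m

Internal gear: ratio = 122/32 = 3.8125; torque at shaft II = 78.65 × 3.8125 × 0.98 = 293.86 N·m.
Chain: ratio = 25/15 = 1.6667; torque at shaft III = 293.86 × 1.6667 × 0.97 = 475.07 N·m.
Belt: ratio = 15.5/7.6 = 2.0395; torque at the drum shaft = 475.07 × 2.0395 × 0.90 = 872 N·m.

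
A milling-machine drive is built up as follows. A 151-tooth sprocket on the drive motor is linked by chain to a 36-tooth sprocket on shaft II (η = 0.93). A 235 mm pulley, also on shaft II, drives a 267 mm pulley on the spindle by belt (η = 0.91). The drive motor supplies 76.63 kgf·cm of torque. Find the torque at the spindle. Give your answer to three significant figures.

Chain: ratio = 36/151 = 0.23841; torque at shaft II = 76.63 × 0.23841 × 0.93 = 16.991 kgf·cm.
Belt: ratio = 267/235 = 1.1362; torque at the spindle = 16.991 × 1.1362 × 0.91 = 17.567 kgf·cm.

17.6 kgf·cm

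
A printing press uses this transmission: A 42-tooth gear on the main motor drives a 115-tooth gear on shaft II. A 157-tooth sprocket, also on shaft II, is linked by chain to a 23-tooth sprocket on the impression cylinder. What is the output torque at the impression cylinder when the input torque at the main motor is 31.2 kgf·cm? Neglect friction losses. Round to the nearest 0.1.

gear mesh 115/42 = 2.7381 → τ = 31.2·2.7381 = 85.429 kgf·cm
chain 23/157 = 0.1465 → τ = 85.429·0.1465 = 12.515 kgf·cm

12.5 kgf·cm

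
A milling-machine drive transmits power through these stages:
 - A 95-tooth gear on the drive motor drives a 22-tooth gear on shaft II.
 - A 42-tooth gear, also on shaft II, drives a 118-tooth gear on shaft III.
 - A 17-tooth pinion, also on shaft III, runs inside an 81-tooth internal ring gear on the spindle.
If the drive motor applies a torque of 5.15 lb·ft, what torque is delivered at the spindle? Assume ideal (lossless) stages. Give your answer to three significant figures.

16.0 lb·ft

gear mesh 22/95 = 0.23158 → τ = 5.15·0.23158 = 1.1926 lb·ft
gear mesh 118/42 = 2.8095 → τ = 1.1926·2.8095 = 3.3507 lb·ft
internal gear 81/17 = 4.7647 → τ = 3.3507·4.7647 = 15.965 lb·ft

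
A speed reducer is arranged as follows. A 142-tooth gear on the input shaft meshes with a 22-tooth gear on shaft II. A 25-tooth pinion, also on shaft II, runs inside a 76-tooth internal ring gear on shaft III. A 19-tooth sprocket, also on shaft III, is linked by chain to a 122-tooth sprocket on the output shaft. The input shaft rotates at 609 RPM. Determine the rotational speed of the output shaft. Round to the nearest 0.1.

gear mesh 22/142 = 0.15493 → 609/0.15493 = 3930.8 RPM
internal gear 76/25 = 3.04 → 3930.8/3.04 = 1293 RPM
chain 122/19 = 6.4211 → 1293/6.4211 = 201.37 RPM

201.4 RPM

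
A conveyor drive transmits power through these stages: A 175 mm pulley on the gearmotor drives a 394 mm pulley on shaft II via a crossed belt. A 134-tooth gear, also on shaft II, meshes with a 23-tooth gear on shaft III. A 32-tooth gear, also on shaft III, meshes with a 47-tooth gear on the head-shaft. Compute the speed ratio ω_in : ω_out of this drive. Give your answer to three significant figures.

0.568

Each stage contributes driven/driver: belt 394/175 = 2.2514, gear mesh 23/134 = 0.17164, gear mesh 47/32 = 1.4688.
Overall: 2.2514 × 0.17164 × 1.4688 = 0.56758.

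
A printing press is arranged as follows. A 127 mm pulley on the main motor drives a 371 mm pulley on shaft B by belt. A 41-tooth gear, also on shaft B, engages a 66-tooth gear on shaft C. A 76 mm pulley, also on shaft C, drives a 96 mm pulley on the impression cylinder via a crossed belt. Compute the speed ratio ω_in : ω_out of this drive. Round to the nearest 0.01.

5.94

Each stage contributes driven/driver: belt 371/127 = 2.9213, gear mesh 66/41 = 1.6098, belt 96/76 = 1.2632.
Overall: 2.9213 × 1.6098 × 1.2632 = 5.94.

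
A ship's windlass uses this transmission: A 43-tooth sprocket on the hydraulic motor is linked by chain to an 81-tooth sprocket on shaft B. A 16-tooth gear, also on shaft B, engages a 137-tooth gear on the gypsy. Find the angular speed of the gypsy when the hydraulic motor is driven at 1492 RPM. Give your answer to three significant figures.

Chain: ratio = 81/43 = 1.8837, so shaft B turns at 1492 / 1.8837 = 792.05 RPM.
Gear mesh: ratio = 137/16 = 8.5625, so the gypsy turns at 792.05 / 8.5625 = 92.502 RPM.

92.5 RPM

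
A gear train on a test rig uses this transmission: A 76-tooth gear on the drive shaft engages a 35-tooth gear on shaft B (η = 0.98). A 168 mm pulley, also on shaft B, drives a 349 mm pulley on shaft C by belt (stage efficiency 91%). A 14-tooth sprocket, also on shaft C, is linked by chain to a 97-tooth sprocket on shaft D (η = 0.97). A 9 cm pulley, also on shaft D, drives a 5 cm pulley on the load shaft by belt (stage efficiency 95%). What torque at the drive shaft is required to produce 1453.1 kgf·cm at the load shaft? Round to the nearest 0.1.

480.2 kgf·cm

Overall ratio R = 0.46053 × 2.0774 × 6.9286 × 0.55556 = 3.6825; overall efficiency η = 0.98 × 0.91 × 0.97 × 0.95 = 0.8218.
Input torque = output torque / (R × η) = 1453.1 / (3.6825 × 0.8218) = 480.17 kgf·cm.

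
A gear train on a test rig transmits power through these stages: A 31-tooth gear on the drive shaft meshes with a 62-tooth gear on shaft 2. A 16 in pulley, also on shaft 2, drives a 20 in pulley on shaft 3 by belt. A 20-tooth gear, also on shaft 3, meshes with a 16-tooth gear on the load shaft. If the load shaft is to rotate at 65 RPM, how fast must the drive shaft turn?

Overall ratio R = 2 × 1.25 × 0.8 = 2.
Required input speed = output speed × R = 65 × 2 = 130 RPM.

130 RPM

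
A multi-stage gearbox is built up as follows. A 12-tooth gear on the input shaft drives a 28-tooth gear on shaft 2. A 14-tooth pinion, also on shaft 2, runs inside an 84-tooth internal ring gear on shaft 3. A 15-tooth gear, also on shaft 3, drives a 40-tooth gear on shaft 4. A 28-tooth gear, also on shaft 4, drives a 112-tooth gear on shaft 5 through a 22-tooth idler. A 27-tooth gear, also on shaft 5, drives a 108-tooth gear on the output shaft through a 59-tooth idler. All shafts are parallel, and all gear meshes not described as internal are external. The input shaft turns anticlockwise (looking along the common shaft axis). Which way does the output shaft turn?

the input shaft → shaft 2: external mesh, 1 reversal → CW.
shaft 2 → shaft 3: internal mesh, same direction → CW.
shaft 3 → shaft 4: external mesh, 1 reversal → CCW.
shaft 4 → shaft 5: driver → idler → driven is 2 external meshes, 2 reversals → CCW.
shaft 5 → the output shaft: driver → idler → driven is 2 external meshes, 2 reversals → CCW.
6 reversals in total — an even number — so the output shaft turns the same way as the input shaft.

anticlockwise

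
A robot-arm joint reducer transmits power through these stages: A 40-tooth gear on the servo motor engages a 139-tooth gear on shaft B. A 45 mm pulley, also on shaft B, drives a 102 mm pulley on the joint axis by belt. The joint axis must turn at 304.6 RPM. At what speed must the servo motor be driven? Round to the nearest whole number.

2399 RPM

Overall ratio R = 3.475 × 2.2667 = 7.8767.
Required input speed = output speed × R = 304.6 × 7.8767 = 2399.2 RPM.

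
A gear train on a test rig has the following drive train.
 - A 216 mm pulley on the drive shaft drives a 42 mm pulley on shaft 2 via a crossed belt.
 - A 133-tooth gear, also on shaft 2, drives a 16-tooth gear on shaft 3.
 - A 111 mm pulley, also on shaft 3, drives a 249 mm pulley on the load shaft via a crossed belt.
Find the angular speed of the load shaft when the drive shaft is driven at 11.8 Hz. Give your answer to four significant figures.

Belt: ratio = 42/216 = 0.19444, so shaft 2 turns at 11.8 / 0.19444 = 60.686 Hz.
Gear mesh: ratio = 16/133 = 0.1203, so shaft 3 turns at 60.686 / 0.1203 = 504.45 Hz.
Belt: ratio = 249/111 = 2.2432, so the load shaft turns at 504.45 / 2.2432 = 224.88 Hz.

224.9 Hz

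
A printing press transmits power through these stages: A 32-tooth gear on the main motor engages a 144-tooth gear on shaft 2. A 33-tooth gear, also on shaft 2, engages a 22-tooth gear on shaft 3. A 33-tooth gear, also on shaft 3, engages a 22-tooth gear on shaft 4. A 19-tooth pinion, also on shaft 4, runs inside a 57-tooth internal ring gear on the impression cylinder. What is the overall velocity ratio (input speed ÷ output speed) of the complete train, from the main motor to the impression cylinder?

6

Each stage contributes driven/driver: gear mesh 144/32 = 4.5, gear mesh 22/33 = 0.66667, gear mesh 22/33 = 0.66667, internal gear 57/19 = 3.
Overall: 4.5 × 0.66667 × 0.66667 × 3 = 6.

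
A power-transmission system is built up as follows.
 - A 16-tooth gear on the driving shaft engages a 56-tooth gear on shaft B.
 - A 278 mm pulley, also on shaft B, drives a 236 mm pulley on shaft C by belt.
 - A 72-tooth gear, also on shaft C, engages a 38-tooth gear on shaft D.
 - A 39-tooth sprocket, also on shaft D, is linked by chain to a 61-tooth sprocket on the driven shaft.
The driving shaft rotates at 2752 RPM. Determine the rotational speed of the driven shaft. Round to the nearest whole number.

the driving shaft → shaft B (gear mesh, 56/16): 2752 ÷ 3.5 = 786.29 RPM
shaft B → shaft C (belt, 236/278): 786.29 ÷ 0.84892 = 926.22 RPM
shaft C → shaft D (gear mesh, 38/72): 926.22 ÷ 0.52778 = 1754.9 RPM
shaft D → the driven shaft (chain, 61/39): 1754.9 ÷ 1.5641 = 1122 RPM

1122 RPM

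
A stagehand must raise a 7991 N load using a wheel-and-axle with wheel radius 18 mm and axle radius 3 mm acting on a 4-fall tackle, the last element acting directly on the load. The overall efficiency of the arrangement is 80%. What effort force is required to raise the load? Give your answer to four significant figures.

416.2 N

Wheel-and-axle MA = R/r = 18/3 = 6.
Block-and-tackle MA = number of supporting rope parts = 4.
Combined ideal MA = 6 × 4 = 24.
Actual MA = 24 × 0.80 = 19.2.
Effort = load / actual MA = 7991 / 19.2 = 416.2 N.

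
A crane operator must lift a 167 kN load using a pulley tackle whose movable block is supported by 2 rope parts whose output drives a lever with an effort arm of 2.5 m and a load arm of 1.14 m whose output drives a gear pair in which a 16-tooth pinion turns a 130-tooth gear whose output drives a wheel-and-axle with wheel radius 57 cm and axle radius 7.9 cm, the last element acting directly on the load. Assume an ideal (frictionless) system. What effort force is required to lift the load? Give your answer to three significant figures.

0.650 kN

Block-and-tackle MA = number of supporting rope parts = 2.
Lever MA = effort arm / load arm = 2.5/1.14 = 2.193.
Gear pair MA = 130/16 = 8.125.
Wheel-and-axle MA = R/r = 57/7.9 = 7.2152.
Combined ideal MA = 2 × 2.193 × 8.125 × 7.2152 = 257.12.
Effort = load / MA = 167 / 257.12 = 0.6495 kN.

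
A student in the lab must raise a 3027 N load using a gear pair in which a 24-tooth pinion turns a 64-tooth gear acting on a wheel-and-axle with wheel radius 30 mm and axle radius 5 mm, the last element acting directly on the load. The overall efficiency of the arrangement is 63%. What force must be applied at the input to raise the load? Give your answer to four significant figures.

Gear pair MA = 64/24 = 2.6667.
Wheel-and-axle MA = R/r = 30/5 = 6.
Combined ideal MA = 2.6667 × 6 = 16.
Actual MA = 16 × 0.63 = 10.08.
Effort = load / actual MA = 3027 / 10.08 = 300.3 N.

300.3 N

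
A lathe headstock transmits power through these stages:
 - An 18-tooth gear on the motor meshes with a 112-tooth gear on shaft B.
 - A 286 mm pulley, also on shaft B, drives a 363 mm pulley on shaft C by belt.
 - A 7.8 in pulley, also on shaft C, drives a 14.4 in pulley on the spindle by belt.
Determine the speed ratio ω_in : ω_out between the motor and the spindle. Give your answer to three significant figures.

Each stage contributes driven/driver: gear mesh 112/18 = 6.2222, belt 363/286 = 1.2692, belt 14.4/7.8 = 1.8462.
Overall: 6.2222 × 1.2692 × 1.8462 = 14.58.

14.6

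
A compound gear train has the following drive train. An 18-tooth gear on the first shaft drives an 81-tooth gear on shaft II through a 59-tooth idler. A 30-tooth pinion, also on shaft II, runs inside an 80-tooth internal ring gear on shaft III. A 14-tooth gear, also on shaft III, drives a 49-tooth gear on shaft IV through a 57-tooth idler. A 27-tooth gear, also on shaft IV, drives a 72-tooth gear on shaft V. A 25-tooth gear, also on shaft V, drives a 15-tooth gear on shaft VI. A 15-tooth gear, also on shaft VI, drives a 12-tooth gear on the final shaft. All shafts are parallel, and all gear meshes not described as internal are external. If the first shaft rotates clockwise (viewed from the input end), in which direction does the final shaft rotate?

counterclockwise

the first shaft → shaft II: driver → idler → driven is 2 external meshes, 2 reversals → CW.
shaft II → shaft III: internal mesh, same direction → CW.
shaft III → shaft IV: driver → idler → driven is 2 external meshes, 2 reversals → CW.
shaft IV → shaft V: external mesh, 1 reversal → CCW.
shaft V → shaft VI: external mesh, 1 reversal → CW.
shaft VI → the final shaft: external mesh, 1 reversal → CCW.
7 reversals in total — an odd number — so the final shaft turns opposite to the first shaft.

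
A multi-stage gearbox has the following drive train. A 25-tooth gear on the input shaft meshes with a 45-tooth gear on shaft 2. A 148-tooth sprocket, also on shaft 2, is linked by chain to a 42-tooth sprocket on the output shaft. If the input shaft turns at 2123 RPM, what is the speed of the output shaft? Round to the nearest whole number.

the input shaft → shaft 2 (gear mesh, 45/25): 2123 ÷ 1.8 = 1179.4 RPM
shaft 2 → the output shaft (chain, 42/148): 1179.4 ÷ 0.28378 = 4156.1 RPM

4156 RPM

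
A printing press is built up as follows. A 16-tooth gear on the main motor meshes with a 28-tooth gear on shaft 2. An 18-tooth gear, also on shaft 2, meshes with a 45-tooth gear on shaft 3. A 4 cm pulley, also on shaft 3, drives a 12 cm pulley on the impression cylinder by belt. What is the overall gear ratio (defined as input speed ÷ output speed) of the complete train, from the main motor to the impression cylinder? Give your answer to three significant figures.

13.1

Each stage contributes driven/driver: gear mesh 28/16 = 1.75, gear mesh 45/18 = 2.5, belt 12/4 = 3.
Overall: 1.75 × 2.5 × 3 = 13.125.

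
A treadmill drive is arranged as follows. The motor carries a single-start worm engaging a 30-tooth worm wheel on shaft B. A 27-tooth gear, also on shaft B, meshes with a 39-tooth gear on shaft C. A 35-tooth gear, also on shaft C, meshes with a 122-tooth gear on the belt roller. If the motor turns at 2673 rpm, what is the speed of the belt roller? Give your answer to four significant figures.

17.70 rpm

the motor → shaft B (worm, 30/1): 2673 ÷ 30 = 89.1 rpm
shaft B → shaft C (gear mesh, 39/27): 89.1 ÷ 1.4444 = 61.685 rpm
shaft C → the belt roller (gear mesh, 122/35): 61.685 ÷ 3.4857 = 17.696 rpm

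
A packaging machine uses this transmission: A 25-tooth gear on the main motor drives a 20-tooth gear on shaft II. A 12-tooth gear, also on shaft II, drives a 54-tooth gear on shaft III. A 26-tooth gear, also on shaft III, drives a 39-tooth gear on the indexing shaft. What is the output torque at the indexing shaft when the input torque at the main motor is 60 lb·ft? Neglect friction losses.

After the gear mesh (20/25): 60 × 0.8 = 48 lb·ft
After the gear mesh (54/12): 48 × 4.5 = 216 lb·ft
After the gear mesh (39/26): 216 × 1.5 = 324 lb·ft

324 lb·ft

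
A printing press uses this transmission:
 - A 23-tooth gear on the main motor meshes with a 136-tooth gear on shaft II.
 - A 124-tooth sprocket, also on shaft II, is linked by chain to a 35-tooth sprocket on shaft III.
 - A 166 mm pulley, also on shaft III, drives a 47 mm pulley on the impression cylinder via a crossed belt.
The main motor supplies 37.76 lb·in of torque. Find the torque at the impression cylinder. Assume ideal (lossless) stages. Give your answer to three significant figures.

After the gear mesh (136/23): 37.76 × 5.913 = 223.28 lb·in
After the chain (35/124): 223.28 × 0.28226 = 63.022 lb·in
After the belt (47/166): 63.022 × 0.28313 = 17.843 lb·in

17.8 lb·in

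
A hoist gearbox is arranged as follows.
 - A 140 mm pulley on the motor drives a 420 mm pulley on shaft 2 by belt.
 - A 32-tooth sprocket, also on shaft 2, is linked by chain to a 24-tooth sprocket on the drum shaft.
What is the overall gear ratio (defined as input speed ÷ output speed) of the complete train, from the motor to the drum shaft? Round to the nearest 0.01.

2.25

Each stage contributes driven/driver: belt 420/140 = 3, chain 24/32 = 0.75.
Overall: 3 × 0.75 = 2.25.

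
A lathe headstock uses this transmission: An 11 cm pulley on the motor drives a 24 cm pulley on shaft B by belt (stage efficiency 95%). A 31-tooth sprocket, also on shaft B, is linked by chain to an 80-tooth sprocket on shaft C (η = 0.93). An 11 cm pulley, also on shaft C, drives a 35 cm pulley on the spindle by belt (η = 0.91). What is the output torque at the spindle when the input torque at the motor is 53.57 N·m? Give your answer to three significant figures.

After the belt (24/11): 53.57 × 2.1818 × 0.95 = 111.04 N·m
After the chain (80/31): 111.04 × 2.5806 × 0.93 = 266.49 N·m
After the belt (35/11): 266.49 × 3.1818 × 0.91 = 771.6 N·m

772 N·m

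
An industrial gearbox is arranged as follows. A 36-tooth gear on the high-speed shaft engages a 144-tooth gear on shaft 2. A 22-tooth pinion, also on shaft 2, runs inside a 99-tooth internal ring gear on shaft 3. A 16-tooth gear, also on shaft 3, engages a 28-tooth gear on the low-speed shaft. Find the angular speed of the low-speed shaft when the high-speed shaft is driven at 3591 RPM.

gear mesh 144/36 = 4 → 3591/4 = 897.75 RPM
internal gear 99/22 = 4.5 → 897.75/4.5 = 199.5 RPM
gear mesh 28/16 = 1.75 → 199.5/1.75 = 114 RPM

114 RPM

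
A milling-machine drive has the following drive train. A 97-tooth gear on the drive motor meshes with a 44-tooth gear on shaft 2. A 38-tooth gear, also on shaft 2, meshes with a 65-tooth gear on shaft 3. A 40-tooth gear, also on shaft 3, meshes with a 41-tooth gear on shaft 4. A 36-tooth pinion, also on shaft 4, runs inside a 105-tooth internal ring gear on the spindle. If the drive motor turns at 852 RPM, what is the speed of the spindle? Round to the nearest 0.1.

367.3 RPM

Gear mesh: ratio = 44/97 = 0.45361, so shaft 2 turns at 852 / 0.45361 = 1878.3 RPM.
Gear mesh: ratio = 65/38 = 1.7105, so shaft 3 turns at 1878.3 / 1.7105 = 1098.1 RPM.
Gear mesh: ratio = 41/40 = 1.025, so shaft 4 turns at 1098.1 / 1.025 = 1071.3 RPM.
Internal gear: ratio = 105/36 = 2.9167, so the spindle turns at 1071.3 / 2.9167 = 367.3 RPM.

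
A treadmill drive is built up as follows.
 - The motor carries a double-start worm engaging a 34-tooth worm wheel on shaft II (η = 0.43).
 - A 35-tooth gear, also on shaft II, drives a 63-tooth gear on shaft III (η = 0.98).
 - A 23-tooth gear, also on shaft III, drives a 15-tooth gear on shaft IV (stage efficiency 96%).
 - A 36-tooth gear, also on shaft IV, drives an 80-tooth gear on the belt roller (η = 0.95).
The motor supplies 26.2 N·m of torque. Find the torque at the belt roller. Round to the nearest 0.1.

446.5 N·m

worm 34/2 = 17 → τ = 26.2·17·0.43 = 191.52 N·m
gear mesh 63/35 = 1.8 → τ = 191.52·1.8·0.98 = 337.84 N·m
gear mesh 15/23 = 0.65217 → τ = 337.84·0.65217·0.96 = 211.52 N·m
gear mesh 80/36 = 2.2222 → τ = 211.52·2.2222·0.95 = 446.54 N·m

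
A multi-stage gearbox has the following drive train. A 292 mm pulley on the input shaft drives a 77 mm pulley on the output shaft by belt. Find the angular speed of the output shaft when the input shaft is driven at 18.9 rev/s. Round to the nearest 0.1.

the input shaft → the output shaft (belt, 77/292): 18.9 ÷ 0.2637 = 71.673 rev/s

71.7 rev/s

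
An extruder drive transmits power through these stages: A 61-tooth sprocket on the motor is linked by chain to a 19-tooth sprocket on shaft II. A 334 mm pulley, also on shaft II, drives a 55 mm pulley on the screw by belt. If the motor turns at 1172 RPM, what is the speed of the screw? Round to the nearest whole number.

Chain: ratio = 19/61 = 0.31148, so shaft II turns at 1172 / 0.31148 = 3762.7 RPM.
Belt: ratio = 55/334 = 0.16467, so the screw turns at 3762.7 / 0.16467 = 22850 RPM.

22850 RPM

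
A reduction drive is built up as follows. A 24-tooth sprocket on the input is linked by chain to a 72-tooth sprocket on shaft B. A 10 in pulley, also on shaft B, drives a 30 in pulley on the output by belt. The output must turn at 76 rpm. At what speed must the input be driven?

684 rpm

Overall ratio R = 3 × 3 = 9.
Required input speed = output speed × R = 76 × 9 = 684 rpm.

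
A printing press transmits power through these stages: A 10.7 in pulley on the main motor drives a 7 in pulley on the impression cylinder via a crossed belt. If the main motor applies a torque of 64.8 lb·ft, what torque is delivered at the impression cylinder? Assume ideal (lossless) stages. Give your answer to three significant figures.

42.4 lb·ft

Belt: ratio = 7/10.7 = 0.65421; torque at the impression cylinder = 64.8 × 0.65421 = 42.393 lb·ft.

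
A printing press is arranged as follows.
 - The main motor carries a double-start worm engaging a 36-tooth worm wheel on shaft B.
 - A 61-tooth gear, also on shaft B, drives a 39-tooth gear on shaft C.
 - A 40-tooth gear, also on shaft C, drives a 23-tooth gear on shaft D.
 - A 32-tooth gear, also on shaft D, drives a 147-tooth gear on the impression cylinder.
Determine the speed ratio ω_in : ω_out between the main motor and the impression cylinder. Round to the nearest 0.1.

Each stage contributes driven/driver: worm 36/2 = 18, gear mesh 39/61 = 0.63934, gear mesh 23/40 = 0.575, gear mesh 147/32 = 4.5938.
Overall: 18 × 0.63934 × 0.575 × 4.5938 = 30.398.

30.4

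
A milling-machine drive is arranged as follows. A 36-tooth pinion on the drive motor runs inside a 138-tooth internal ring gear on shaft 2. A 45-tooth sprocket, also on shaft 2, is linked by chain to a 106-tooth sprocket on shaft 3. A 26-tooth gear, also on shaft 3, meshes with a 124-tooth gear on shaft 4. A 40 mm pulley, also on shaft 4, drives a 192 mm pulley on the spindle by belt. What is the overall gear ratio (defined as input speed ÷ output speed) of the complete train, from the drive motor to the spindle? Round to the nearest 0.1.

Each stage contributes driven/driver: internal gear 138/36 = 3.8333, chain 106/45 = 2.3556, gear mesh 124/26 = 4.7692, belt 192/40 = 4.8.
Overall: 3.8333 × 2.3556 × 4.7692 × 4.8 = 206.71.

206.7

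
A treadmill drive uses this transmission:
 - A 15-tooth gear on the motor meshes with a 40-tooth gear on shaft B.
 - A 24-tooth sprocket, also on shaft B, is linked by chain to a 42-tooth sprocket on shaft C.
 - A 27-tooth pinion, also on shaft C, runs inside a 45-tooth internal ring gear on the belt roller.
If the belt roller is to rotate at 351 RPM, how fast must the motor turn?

2730 RPM

Overall ratio R = 2.6667 × 1.75 × 1.6667 = 7.7778.
Required input speed = output speed × R = 351 × 7.7778 = 2730 RPM.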